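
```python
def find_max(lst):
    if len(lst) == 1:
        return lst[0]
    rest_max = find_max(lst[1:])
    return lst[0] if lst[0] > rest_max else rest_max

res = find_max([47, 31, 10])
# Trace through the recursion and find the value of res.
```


find_max([47, 31, 10])
= compare 47 with find_max([31, 10])
= compare 31 with find_max([10])
Base: find_max([10]) = 10
compare 31 with 10: max = 31
compare 47 with 31: max = 47
= 47


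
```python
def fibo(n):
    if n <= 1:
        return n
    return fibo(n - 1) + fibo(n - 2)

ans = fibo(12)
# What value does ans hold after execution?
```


fibo(12)
= fibo(11) + fibo(10)
= (fibo(10) + fibo(9)) + fibo(10)
Computing bottom-up: fibo(0)=0, fibo(1)=1, fibo(2)=1, fibo(3)=2, fibo(4)=3, fibo(5)=5, fibo(6)=8, fibo(7)=13, fibo(8)=21, fibo(9)=34, fibo(10)=55, fibo(11)=89, fibo(12)=144
= 144


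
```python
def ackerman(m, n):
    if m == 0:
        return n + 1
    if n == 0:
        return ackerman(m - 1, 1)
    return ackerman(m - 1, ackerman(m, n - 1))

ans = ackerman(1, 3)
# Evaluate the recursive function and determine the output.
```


ackerman(1, 3)
= ackerman(0, ackerman(1, 2))
First compute ackerman(1, 2) = 4
= ackerman(0, 4)
= 5


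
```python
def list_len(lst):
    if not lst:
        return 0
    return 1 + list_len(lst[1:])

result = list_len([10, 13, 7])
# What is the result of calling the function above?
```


list_len([10, 13, 7])
= 1 + list_len([13, 7])
= 1 + 1 + list_len([7])
= 1 + 1 + 1 + list_len([])
= 1 + 1 + 1 + 0
= 3


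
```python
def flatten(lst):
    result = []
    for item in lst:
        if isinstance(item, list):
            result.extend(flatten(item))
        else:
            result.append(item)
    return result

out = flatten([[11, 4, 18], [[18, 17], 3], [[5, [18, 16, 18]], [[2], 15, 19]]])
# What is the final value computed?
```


flatten([[11, 4, 18], [[18, 17], 3], [[5, [18, 16, 18]], [[2], 15, 19]]])
Processing each element:
  [11, 4, 18] is a list -> flatten recursively -> [11, 4, 18]
  [[18, 17], 3] is a list -> flatten recursively -> [18, 17, 3]
  [[5, [18, 16, 18]], [[2], 15, 19]] is a list -> flatten recursively -> [5, 18, 16, 18, 2, 15, 19]
= [11, 4, 18, 18, 17, 3, 5, 18, 16, 18, 2, 15, 19]


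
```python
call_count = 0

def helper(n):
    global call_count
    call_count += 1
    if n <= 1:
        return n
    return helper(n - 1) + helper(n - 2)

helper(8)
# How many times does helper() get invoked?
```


helper(8) calls helper(7) and helper(6); each non-base call branches into two more.
Let C(k) = total number of calls made by helper(k), including the call to helper(k) itself.
Base cases: C(0) = 1, C(1) = 1
Recurrence: C(k) = 1 + C(k-1) + C(k-2)
  C(2) = 1 + C(1) + C(0) = 1 + 1 + 1 = 3
  C(3) = 1 + C(2) + C(1) = 1 + 3 + 1 = 5
  C(4) = 1 + C(3) + C(2) = 1 + 5 + 3 = 9
  C(5) = 1 + C(4) + C(3) = 1 + 9 + 5 = 15
  C(6) = 1 + C(5) + C(4) = 1 + 15 + 9 = 25
  C(7) = 1 + C(6) + C(5) = 1 + 25 + 15 = 41
  C(8) = 1 + C(7) + C(6) = 1 + 41 + 25 = 67
Total calls = C(8) = 67


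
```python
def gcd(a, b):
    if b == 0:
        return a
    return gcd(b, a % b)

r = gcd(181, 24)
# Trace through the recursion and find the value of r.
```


gcd(181, 24)
= gcd(24, 181 % 24) = gcd(24, 13)
= gcd(13, 24 % 13) = gcd(13, 11)
= gcd(11, 13 % 11) = gcd(11, 2)
= gcd(2, 11 % 2) = gcd(2, 1)
= gcd(1, 2 % 1) = gcd(1, 0)
b == 0, return a = 1


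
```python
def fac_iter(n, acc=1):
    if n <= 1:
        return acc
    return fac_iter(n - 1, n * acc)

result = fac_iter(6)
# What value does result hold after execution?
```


fac_iter(6, 1)
= fac_iter(5, 6 * 1) = fac_iter(5, 6)
= fac_iter(4, 5 * 6) = fac_iter(4, 30)
= fac_iter(3, 4 * 30) = fac_iter(3, 120)
= fac_iter(2, 3 * 120) = fac_iter(2, 360)
= fac_iter(1, 2 * 360) = fac_iter(1, 720)
n <= 1, return acc = 720


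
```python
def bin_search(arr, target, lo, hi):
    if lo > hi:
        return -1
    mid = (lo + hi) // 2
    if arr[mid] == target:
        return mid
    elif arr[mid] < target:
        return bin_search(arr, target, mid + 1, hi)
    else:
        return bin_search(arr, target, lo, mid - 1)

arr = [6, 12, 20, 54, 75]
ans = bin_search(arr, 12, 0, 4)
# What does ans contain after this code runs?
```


bin_search(arr, 12, 0, 4)
lo=0, hi=4, mid=2, arr[mid]=20
20 > 12, search left half
lo=0, hi=1, mid=0, arr[mid]=6
6 < 12, search right half
lo=1, hi=1, mid=1, arr[mid]=12
arr[1] == 12, found at index 1
= 1


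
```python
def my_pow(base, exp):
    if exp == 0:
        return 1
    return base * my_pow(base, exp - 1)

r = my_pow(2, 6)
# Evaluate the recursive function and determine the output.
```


my_pow(2, 6)
= 2 * my_pow(2, 5)
= 2 * 2 * my_pow(2, 4)
= 2 * 2 * 2 * my_pow(2, 3)
= 2 * 2 * 2 * 2 * my_pow(2, 2)
= 2 * 2 * 2 * 2 * 2 * my_pow(2, 1)
= 2 * 2 * 2 * 2 * 2 * 2 * my_pow(2, 0)
= 2 * 2 * 2 * 2 * 2 * 2 * 1
= 64


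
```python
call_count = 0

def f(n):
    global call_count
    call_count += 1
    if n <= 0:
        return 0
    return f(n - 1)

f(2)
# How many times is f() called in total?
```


f(2) calls f(1) calls ... calls f(0)
Total calls: 2 + 1 (for base case) = 3


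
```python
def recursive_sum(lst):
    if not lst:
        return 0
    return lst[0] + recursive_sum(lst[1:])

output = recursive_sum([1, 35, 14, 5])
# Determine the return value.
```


recursive_sum([1, 35, 14, 5])
= 1 + recursive_sum([35, 14, 5])
= 1 + 35 + recursive_sum([14, 5])
= 1 + 35 + 14 + recursive_sum([5])
= 1 + 35 + 14 + 5 + recursive_sum([])
= 1 + 35 + 14 + 5 + 0
= 55


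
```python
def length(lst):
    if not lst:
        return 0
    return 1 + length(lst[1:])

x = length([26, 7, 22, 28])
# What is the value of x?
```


length([26, 7, 22, 28])
= 1 + length([7, 22, 28])
= 1 + 1 + length([22, 28])
= 1 + 1 + 1 + length([28])
= 1 + 1 + 1 + 1 + length([])
= 1 + 1 + 1 + 1 + 0
= 4


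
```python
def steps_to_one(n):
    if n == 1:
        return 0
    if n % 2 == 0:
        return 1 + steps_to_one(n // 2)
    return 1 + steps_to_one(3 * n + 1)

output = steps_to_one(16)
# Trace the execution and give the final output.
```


steps_to_one(16)
16 is even -> steps_to_one(8)
8 is even -> steps_to_one(4)
4 is even -> steps_to_one(2)
2 is even -> steps_to_one(1)
Reached 1 after 4 steps
= 4


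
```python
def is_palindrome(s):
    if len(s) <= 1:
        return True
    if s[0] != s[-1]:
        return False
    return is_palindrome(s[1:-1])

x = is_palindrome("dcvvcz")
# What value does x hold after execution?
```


is_palindrome("dcvvcz")
"dcvvcz": s[0]='d' != s[-1]='z' -> False
= False


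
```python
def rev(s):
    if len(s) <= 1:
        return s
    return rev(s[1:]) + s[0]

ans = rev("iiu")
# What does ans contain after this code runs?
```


rev("iiu")
= rev("iu") + "i"
= rev("u") + "i" + "i"
= "u" + "i" + "i"
= "uii"


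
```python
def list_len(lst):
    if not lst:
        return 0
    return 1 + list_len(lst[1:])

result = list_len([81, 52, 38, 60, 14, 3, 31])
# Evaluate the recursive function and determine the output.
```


list_len([81, 52, 38, 60, 14, 3, 31])
= 1 + list_len([52, 38, 60, 14, 3, 31])
= 1 + 1 + list_len([38, 60, 14, 3, 31])
= 1 + 1 + 1 + list_len([60, 14, 3, 31])
= 1 + 1 + 1 + 1 + list_len([14, 3, 31])
= 1 + 1 + 1 + 1 + 1 + list_len([3, 31])
= 1 + 1 + 1 + 1 + 1 + 1 + list_len([31])
= 1 + 1 + 1 + 1 + 1 + 1 + 1 + list_len([])
= 1 + 1 + 1 + 1 + 1 + 1 + 1 + 0
= 7


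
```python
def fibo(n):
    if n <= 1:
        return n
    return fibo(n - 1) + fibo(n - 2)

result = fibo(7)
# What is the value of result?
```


fibo(7)
= fibo(6) + fibo(5)
= (fibo(5) + fibo(4)) + fibo(5)
Computing bottom-up: fibo(0)=0, fibo(1)=1, fibo(2)=1, fibo(3)=2, fibo(4)=3, fibo(5)=5, fibo(6)=8, fibo(7)=13
= 13


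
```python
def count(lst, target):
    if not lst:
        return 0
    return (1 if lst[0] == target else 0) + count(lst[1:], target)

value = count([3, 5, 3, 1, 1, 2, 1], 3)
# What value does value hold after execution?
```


count([3, 5, 3, 1, 1, 2, 1], 3)
lst[0]=3 == 3: 1 + count([5, 3, 1, 1, 2, 1], 3)
lst[0]=5 != 3: 0 + count([3, 1, 1, 2, 1], 3)
lst[0]=3 == 3: 1 + count([1, 1, 2, 1], 3)
lst[0]=1 != 3: 0 + count([1, 2, 1], 3)
lst[0]=1 != 3: 0 + count([2, 1], 3)
lst[0]=2 != 3: 0 + count([1], 3)
lst[0]=1 != 3: 0 + count([], 3)
= 2


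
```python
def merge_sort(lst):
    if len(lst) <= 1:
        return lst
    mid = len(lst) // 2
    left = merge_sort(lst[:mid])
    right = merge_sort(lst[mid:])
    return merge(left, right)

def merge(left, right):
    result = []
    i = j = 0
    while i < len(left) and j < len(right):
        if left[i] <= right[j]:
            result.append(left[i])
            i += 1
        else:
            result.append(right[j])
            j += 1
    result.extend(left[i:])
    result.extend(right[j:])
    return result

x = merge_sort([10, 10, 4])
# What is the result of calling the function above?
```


merge_sort([10, 10, 4])
Split into [10] and [10, 4]
Left sorted: [10]
Right sorted: [4, 10]
Merge [10] and [4, 10]
= [4, 10, 10]


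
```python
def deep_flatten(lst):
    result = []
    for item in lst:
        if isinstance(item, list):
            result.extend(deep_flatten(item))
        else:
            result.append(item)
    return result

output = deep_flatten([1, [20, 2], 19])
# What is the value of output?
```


deep_flatten([1, [20, 2], 19])
Processing each element:
  1 is not a list -> append 1
  [20, 2] is a list -> deep_flatten recursively -> [20, 2]
  19 is not a list -> append 19
= [1, 20, 2, 19]


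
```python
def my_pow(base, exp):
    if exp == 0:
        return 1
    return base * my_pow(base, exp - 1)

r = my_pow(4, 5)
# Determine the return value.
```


my_pow(4, 5)
= 4 * my_pow(4, 4)
= 4 * 4 * my_pow(4, 3)
= 4 * 4 * 4 * my_pow(4, 2)
= 4 * 4 * 4 * 4 * my_pow(4, 1)
= 4 * 4 * 4 * 4 * 4 * my_pow(4, 0)
= 4 * 4 * 4 * 4 * 4 * 1
= 1024


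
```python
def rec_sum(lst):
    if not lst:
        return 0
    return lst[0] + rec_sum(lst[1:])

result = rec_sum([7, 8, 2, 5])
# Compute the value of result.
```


rec_sum([7, 8, 2, 5])
= 7 + rec_sum([8, 2, 5])
= 7 + 8 + rec_sum([2, 5])
= 7 + 8 + 2 + rec_sum([5])
= 7 + 8 + 2 + 5 + rec_sum([])
= 7 + 8 + 2 + 5 + 0
= 22


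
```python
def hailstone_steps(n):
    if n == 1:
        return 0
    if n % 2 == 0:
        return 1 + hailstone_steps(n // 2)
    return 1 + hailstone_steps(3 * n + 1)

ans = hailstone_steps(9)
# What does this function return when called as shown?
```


hailstone_steps(9)
9 is odd -> 3*9+1 = 28 -> hailstone_steps(28)
28 is even -> hailstone_steps(14)
14 is even -> hailstone_steps(7)
7 is odd -> 3*7+1 = 22 -> hailstone_steps(22)
22 is even -> hailstone_steps(11)
11 is odd -> 3*11+1 = 34 -> hailstone_steps(34)
34 is even -> hailstone_steps(17)
17 is odd -> 3*17+1 = 52 -> hailstone_steps(52)
52 is even -> hailstone_steps(26)
26 is even -> hailstone_steps(13)
13 is odd -> 3*13+1 = 40 -> hailstone_steps(40)
40 is even -> hailstone_steps(20)
20 is even -> hailstone_steps(10)
10 is even -> hailstone_steps(5)
5 is odd -> 3*5+1 = 16 -> hailstone_steps(16)
16 is even -> hailstone_steps(8)
8 is even -> hailstone_steps(4)
4 is even -> hailstone_steps(2)
2 is even -> hailstone_steps(1)
Reached 1 after 19 steps
= 19


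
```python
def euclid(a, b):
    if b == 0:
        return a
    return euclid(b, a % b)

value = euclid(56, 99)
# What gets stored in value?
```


euclid(56, 99)
= euclid(99, 56 % 99) = euclid(99, 56)
= euclid(56, 99 % 56) = euclid(56, 43)
= euclid(43, 56 % 43) = euclid(43, 13)
= euclid(13, 43 % 13) = euclid(13, 4)
= euclid(4, 13 % 4) = euclid(4, 1)
= euclid(1, 4 % 1) = euclid(1, 0)
b == 0, return a = 1


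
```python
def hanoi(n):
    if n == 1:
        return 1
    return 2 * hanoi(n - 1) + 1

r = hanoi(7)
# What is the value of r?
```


hanoi(7)
= 2 * hanoi(6) + 1
= 2 * (2 * hanoi(5) + 1) + 1
= 2 * (2 * (2 * hanoi(4) + 1) + 1) + 1
= 2 * (2 * (2 * (2 * hanoi(3) + 1) + 1) + 1) + 1
= 2 * (2 * (2 * (2 * (2 * hanoi(2) + 1) + 1) + 1) + 1) + 1
= 2 * (2 * (2 * (2 * (2 * (2 * hanoi(1) + 1) + 1) + 1) + 1) + 1) + 1
Now compute bottom-up:
hanoi(1) = 1
hanoi(2) = 2 * 1 + 1 = 3
hanoi(3) = 2 * 3 + 1 = 7
hanoi(4) = 2 * 7 + 1 = 15
hanoi(5) = 2 * 15 + 1 = 31
hanoi(6) = 2 * 31 + 1 = 63
hanoi(7) = 2 * 63 + 1 = 127
= 127


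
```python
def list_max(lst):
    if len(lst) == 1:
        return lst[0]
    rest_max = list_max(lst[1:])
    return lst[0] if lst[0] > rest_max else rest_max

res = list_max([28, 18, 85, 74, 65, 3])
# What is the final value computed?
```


list_max([28, 18, 85, 74, 65, 3])
= compare 28 with list_max([18, 85, 74, 65, 3])
= compare 18 with list_max([85, 74, 65, 3])
= compare 85 with list_max([74, 65, 3])
= compare 74 with list_max([65, 3])
= compare 65 with list_max([3])
Base: list_max([3]) = 3
compare 65 with 3: max = 65
compare 74 with 65: max = 74
compare 85 with 74: max = 85
compare 18 with 85: max = 85
compare 28 with 85: max = 85
= 85


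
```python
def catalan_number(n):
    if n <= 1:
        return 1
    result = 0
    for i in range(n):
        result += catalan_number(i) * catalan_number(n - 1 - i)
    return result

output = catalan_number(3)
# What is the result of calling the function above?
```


catalan_number(3)
= sum of catalan_number(i) * catalan_number(3-1-i) for i in 0..2
First compute sub-values bottom-up:
  catalan_number(0) = 1, catalan_number(1) = 1
  catalan_number(2) = 1*1 + 1*1 = 2
Now catalan_number(3):
  catalan_number(0)*catalan_number(2) = 1*2 = 2
  catalan_number(1)*catalan_number(1) = 1*1 = 1
  catalan_number(2)*catalan_number(0) = 2*1 = 2
= 2 + 1 + 2
= 5


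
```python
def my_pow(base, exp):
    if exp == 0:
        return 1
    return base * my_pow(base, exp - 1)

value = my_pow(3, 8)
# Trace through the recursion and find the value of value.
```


my_pow(3, 8)
= 3 * my_pow(3, 7)
= 3 * 3 * my_pow(3, 6)
= 3 * 3 * 3 * my_pow(3, 5)
= 3 * 3 * 3 * 3 * my_pow(3, 4)
= 3 * 3 * 3 * 3 * 3 * my_pow(3, 3)
= 3 * 3 * 3 * 3 * 3 * 3 * my_pow(3, 2)
= 3 * 3 * 3 * 3 * 3 * 3 * 3 * my_pow(3, 1)
= 3 * 3 * 3 * 3 * 3 * 3 * 3 * 3 * my_pow(3, 0)
= 3 * 3 * 3 * 3 * 3 * 3 * 3 * 3 * 1
= 6561


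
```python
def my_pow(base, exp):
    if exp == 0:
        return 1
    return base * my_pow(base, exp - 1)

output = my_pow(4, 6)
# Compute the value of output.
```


my_pow(4, 6)
= 4 * my_pow(4, 5)
= 4 * 4 * my_pow(4, 4)
= 4 * 4 * 4 * my_pow(4, 3)
= 4 * 4 * 4 * 4 * my_pow(4, 2)
= 4 * 4 * 4 * 4 * 4 * my_pow(4, 1)
= 4 * 4 * 4 * 4 * 4 * 4 * my_pow(4, 0)
= 4 * 4 * 4 * 4 * 4 * 4 * 1
= 4096


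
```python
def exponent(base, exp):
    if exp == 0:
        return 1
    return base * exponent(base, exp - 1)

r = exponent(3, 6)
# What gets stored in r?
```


exponent(3, 6)
= 3 * exponent(3, 5)
= 3 * 3 * exponent(3, 4)
= 3 * 3 * 3 * exponent(3, 3)
= 3 * 3 * 3 * 3 * exponent(3, 2)
= 3 * 3 * 3 * 3 * 3 * exponent(3, 1)
= 3 * 3 * 3 * 3 * 3 * 3 * exponent(3, 0)
= 3 * 3 * 3 * 3 * 3 * 3 * 1
= 729


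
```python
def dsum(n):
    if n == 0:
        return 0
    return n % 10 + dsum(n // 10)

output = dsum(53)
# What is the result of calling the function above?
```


dsum(53)
= 3 + dsum(5)
= 3 + 5 + dsum(0)
= 3 + 5 + 0
= 8


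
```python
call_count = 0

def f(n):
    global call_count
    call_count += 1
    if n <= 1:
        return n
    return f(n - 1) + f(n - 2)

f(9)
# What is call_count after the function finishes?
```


f(9) calls f(8) and f(7); each non-base call branches into two more.
Let C(k) = total number of calls made by f(k), including the call to f(k) itself.
Base cases: C(0) = 1, C(1) = 1
Recurrence: C(k) = 1 + C(k-1) + C(k-2)
  C(2) = 1 + C(1) + C(0) = 1 + 1 + 1 = 3
  C(3) = 1 + C(2) + C(1) = 1 + 3 + 1 = 5
  C(4) = 1 + C(3) + C(2) = 1 + 5 + 3 = 9
  C(5) = 1 + C(4) + C(3) = 1 + 9 + 5 = 15
  C(6) = 1 + C(5) + C(4) = 1 + 15 + 9 = 25
  C(7) = 1 + C(6) + C(5) = 1 + 25 + 15 = 41
  C(8) = 1 + C(7) + C(6) = 1 + 41 + 25 = 67
  C(9) = 1 + C(8) + C(7) = 1 + 67 + 41 = 109
Total calls = C(9) = 109


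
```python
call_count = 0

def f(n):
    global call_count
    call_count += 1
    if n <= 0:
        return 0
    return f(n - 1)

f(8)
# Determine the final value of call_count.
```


f(8) calls f(7) calls ... calls f(0)
Total calls: 8 + 1 (for base case) = 9


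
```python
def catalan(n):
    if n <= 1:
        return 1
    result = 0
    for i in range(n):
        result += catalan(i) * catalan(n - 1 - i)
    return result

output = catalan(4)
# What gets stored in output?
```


catalan(4)
= sum of catalan(i) * catalan(4-1-i) for i in 0..3
First compute sub-values bottom-up:
  catalan(0) = 1, catalan(1) = 1
  catalan(2) = 1*1 + 1*1 = 2
  catalan(3) = 1*2 + 1*1 + 2*1 = 5
Now catalan(4):
  catalan(0)*catalan(3) = 1*5 = 5
  catalan(1)*catalan(2) = 1*2 = 2
  catalan(2)*catalan(1) = 2*1 = 2
  catalan(3)*catalan(0) = 5*1 = 5
= 5 + 2 + 2 + 5
= 14


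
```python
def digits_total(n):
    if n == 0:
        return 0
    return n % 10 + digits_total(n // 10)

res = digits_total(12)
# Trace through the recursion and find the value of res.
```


digits_total(12)
= 2 + digits_total(1)
= 2 + 1 + digits_total(0)
= 2 + 1 + 0
= 3


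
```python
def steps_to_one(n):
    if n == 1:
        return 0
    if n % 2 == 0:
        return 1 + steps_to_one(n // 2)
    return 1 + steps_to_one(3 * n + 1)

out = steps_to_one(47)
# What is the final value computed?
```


steps_to_one(47)
47 is odd -> 3*47+1 = 142 -> steps_to_one(142)
142 is even -> steps_to_one(71)
71 is odd -> 3*71+1 = 214 -> steps_to_one(214)
214 is even -> steps_to_one(107)
107 is odd -> 3*107+1 = 322 -> steps_to_one(322)
322 is even -> steps_to_one(161)
161 is odd -> 3*161+1 = 484 -> steps_to_one(484)
484 is even -> steps_to_one(242)
242 is even -> steps_to_one(121)
121 is odd -> 3*121+1 = 364 -> steps_to_one(364)
364 is even -> steps_to_one(182)
182 is even -> steps_to_one(91)
91 is odd -> 3*91+1 = 274 -> steps_to_one(274)
274 is even -> steps_to_one(137)
137 is odd -> 3*137+1 = 412 -> steps_to_one(412)
412 is even -> steps_to_one(206)
206 is even -> steps_to_one(103)
103 is odd -> 3*103+1 = 310 -> steps_to_one(310)
310 is even -> steps_to_one(155)
155 is odd -> 3*155+1 = 466 -> steps_to_one(466)
466 is even -> steps_to_one(233)
233 is odd -> 3*233+1 = 700 -> steps_to_one(700)
700 is even -> steps_to_one(350)
350 is even -> steps_to_one(175)
175 is odd -> 3*175+1 = 526 -> steps_to_one(526)
526 is even -> steps_to_one(263)
263 is odd -> 3*263+1 = 790 -> steps_to_one(790)
790 is even -> steps_to_one(395)
395 is odd -> 3*395+1 = 1186 -> steps_to_one(1186)
1186 is even -> steps_to_one(593)
593 is odd -> 3*593+1 = 1780 -> steps_to_one(1780)
1780 is even -> steps_to_one(890)
890 is even -> steps_to_one(445)
445 is odd -> 3*445+1 = 1336 -> steps_to_one(1336)
1336 is even -> steps_to_one(668)
668 is even -> steps_to_one(334)
334 is even -> steps_to_one(167)
167 is odd -> 3*167+1 = 502 -> steps_to_one(502)
502 is even -> steps_to_one(251)
251 is odd -> 3*251+1 = 754 -> steps_to_one(754)
754 is even -> steps_to_one(377)
377 is odd -> 3*377+1 = 1132 -> steps_to_one(1132)
1132 is even -> steps_to_one(566)
566 is even -> steps_to_one(283)
283 is odd -> 3*283+1 = 850 -> steps_to_one(850)
850 is even -> steps_to_one(425)
425 is odd -> 3*425+1 = 1276 -> steps_to_one(1276)
1276 is even -> steps_to_one(638)
638 is even -> steps_to_one(319)
319 is odd -> 3*319+1 = 958 -> steps_to_one(958)
958 is even -> steps_to_one(479)
479 is odd -> 3*479+1 = 1438 -> steps_to_one(1438)
1438 is even -> steps_to_one(719)
719 is odd -> 3*719+1 = 2158 -> steps_to_one(2158)
2158 is even -> steps_to_one(1079)
1079 is odd -> 3*1079+1 = 3238 -> steps_to_one(3238)
3238 is even -> steps_to_one(1619)
1619 is odd -> 3*1619+1 = 4858 -> steps_to_one(4858)
4858 is even -> steps_to_one(2429)
2429 is odd -> 3*2429+1 = 7288 -> steps_to_one(7288)
7288 is even -> steps_to_one(3644)
3644 is even -> steps_to_one(1822)
1822 is even -> steps_to_one(911)
911 is odd -> 3*911+1 = 2734 -> steps_to_one(2734)
2734 is even -> steps_to_one(1367)
1367 is odd -> 3*1367+1 = 4102 -> steps_to_one(4102)
4102 is even -> steps_to_one(2051)
2051 is odd -> 3*2051+1 = 6154 -> steps_to_one(6154)
6154 is even -> steps_to_one(3077)
3077 is odd -> 3*3077+1 = 9232 -> steps_to_one(9232)
9232 is even -> steps_to_one(4616)
4616 is even -> steps_to_one(2308)
2308 is even -> steps_to_one(1154)
1154 is even -> steps_to_one(577)
577 is odd -> 3*577+1 = 1732 -> steps_to_one(1732)
1732 is even -> steps_to_one(866)
866 is even -> steps_to_one(433)
433 is odd -> 3*433+1 = 1300 -> steps_to_one(1300)
1300 is even -> steps_to_one(650)
650 is even -> steps_to_one(325)
325 is odd -> 3*325+1 = 976 -> steps_to_one(976)
976 is even -> steps_to_one(488)
488 is even -> steps_to_one(244)
244 is even -> steps_to_one(122)
122 is even -> steps_to_one(61)
61 is odd -> 3*61+1 = 184 -> steps_to_one(184)
184 is even -> steps_to_one(92)
92 is even -> steps_to_one(46)
46 is even -> steps_to_one(23)
23 is odd -> 3*23+1 = 70 -> steps_to_one(70)
70 is even -> steps_to_one(35)
35 is odd -> 3*35+1 = 106 -> steps_to_one(106)
106 is even -> steps_to_one(53)
53 is odd -> 3*53+1 = 160 -> steps_to_one(160)
160 is even -> steps_to_one(80)
80 is even -> steps_to_one(40)
40 is even -> steps_to_one(20)
20 is even -> steps_to_one(10)
10 is even -> steps_to_one(5)
5 is odd -> 3*5+1 = 16 -> steps_to_one(16)
16 is even -> steps_to_one(8)
8 is even -> steps_to_one(4)
4 is even -> steps_to_one(2)
2 is even -> steps_to_one(1)
Reached 1 after 104 steps
= 104


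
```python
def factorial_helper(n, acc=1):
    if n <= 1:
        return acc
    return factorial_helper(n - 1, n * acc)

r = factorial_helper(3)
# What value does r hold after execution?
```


factorial_helper(3, 1)
= factorial_helper(2, 3 * 1) = factorial_helper(2, 3)
= factorial_helper(1, 2 * 3) = factorial_helper(1, 6)
n <= 1, return acc = 6


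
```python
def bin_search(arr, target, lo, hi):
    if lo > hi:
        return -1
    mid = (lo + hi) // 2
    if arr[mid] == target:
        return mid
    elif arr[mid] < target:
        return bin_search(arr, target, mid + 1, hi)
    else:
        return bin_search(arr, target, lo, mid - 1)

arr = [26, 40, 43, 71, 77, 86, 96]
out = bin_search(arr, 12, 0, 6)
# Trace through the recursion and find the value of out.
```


bin_search(arr, 12, 0, 6)
lo=0, hi=6, mid=3, arr[mid]=71
71 > 12, search left half
lo=0, hi=2, mid=1, arr[mid]=40
40 > 12, search left half
lo=0, hi=0, mid=0, arr[mid]=26
26 > 12, search left half
lo > hi, target not found, return -1
= -1


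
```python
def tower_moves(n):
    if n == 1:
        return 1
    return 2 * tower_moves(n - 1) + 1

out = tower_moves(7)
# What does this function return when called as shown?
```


tower_moves(7)
= 2 * tower_moves(6) + 1
= 2 * (2 * tower_moves(5) + 1) + 1
= 2 * (2 * (2 * tower_moves(4) + 1) + 1) + 1
= 2 * (2 * (2 * (2 * tower_moves(3) + 1) + 1) + 1) + 1
= 2 * (2 * (2 * (2 * (2 * tower_moves(2) + 1) + 1) + 1) + 1) + 1
= 2 * (2 * (2 * (2 * (2 * (2 * tower_moves(1) + 1) + 1) + 1) + 1) + 1) + 1
Now compute bottom-up:
tower_moves(1) = 1
tower_moves(2) = 2 * 1 + 1 = 3
tower_moves(3) = 2 * 3 + 1 = 7
tower_moves(4) = 2 * 7 + 1 = 15
tower_moves(5) = 2 * 15 + 1 = 31
tower_moves(6) = 2 * 31 + 1 = 63
tower_moves(7) = 2 * 63 + 1 = 127
= 127


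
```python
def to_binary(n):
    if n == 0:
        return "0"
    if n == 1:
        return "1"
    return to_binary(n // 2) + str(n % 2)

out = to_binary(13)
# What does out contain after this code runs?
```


to_binary(13)
= to_binary(6) + "1"
= to_binary(3) + "0" + "1"
= to_binary(1) + "1" + "0" + "1"
= "1" + "1" + "0" + "1"
= "1101"


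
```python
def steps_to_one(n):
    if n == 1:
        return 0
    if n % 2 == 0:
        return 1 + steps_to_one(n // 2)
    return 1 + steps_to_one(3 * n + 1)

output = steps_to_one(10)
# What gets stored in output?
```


steps_to_one(10)
10 is even -> steps_to_one(5)
5 is odd -> 3*5+1 = 16 -> steps_to_one(16)
16 is even -> steps_to_one(8)
8 is even -> steps_to_one(4)
4 is even -> steps_to_one(2)
2 is even -> steps_to_one(1)
Reached 1 after 6 steps
= 6


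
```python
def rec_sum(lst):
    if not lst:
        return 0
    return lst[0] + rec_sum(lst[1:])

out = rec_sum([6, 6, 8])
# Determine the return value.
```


rec_sum([6, 6, 8])
= 6 + rec_sum([6, 8])
= 6 + 6 + rec_sum([8])
= 6 + 6 + 8 + rec_sum([])
= 6 + 6 + 8 + 0
= 20


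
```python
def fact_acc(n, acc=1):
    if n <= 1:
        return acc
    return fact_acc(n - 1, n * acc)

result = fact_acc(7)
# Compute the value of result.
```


fact_acc(7, 1)
= fact_acc(6, 7 * 1) = fact_acc(6, 7)
= fact_acc(5, 6 * 7) = fact_acc(5, 42)
= fact_acc(4, 5 * 42) = fact_acc(4, 210)
= fact_acc(3, 4 * 210) = fact_acc(3, 840)
= fact_acc(2, 3 * 840) = fact_acc(2, 2520)
= fact_acc(1, 2 * 2520) = fact_acc(1, 5040)
n <= 1, return acc = 5040


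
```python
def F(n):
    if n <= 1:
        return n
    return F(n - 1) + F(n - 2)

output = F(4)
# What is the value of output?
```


F(4)
= F(3) + F(2)
= (F(2) + F(1)) + F(2)
Computing bottom-up: F(0)=0, F(1)=1, F(2)=1, F(3)=2, F(4)=3
= 3


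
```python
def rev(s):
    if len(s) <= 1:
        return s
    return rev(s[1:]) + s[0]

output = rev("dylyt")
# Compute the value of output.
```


rev("dylyt")
= rev("ylyt") + "d"
= rev("lyt") + "y" + "d"
= rev("yt") + "l" + "y" + "d"
= rev("t") + "y" + "l" + "y" + "d"
= "t" + "y" + "l" + "y" + "d"
= "tylyd"


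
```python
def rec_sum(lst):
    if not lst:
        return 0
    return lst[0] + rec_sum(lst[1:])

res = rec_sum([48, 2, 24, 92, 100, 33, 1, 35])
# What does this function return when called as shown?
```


rec_sum([48, 2, 24, 92, 100, 33, 1, 35])
= 48 + rec_sum([2, 24, 92, 100, 33, 1, 35])
= 48 + 2 + rec_sum([24, 92, 100, 33, 1, 35])
= 48 + 2 + 24 + rec_sum([92, 100, 33, 1, 35])
= 48 + 2 + 24 + 92 + rec_sum([100, 33, 1, 35])
= 48 + 2 + 24 + 92 + 100 + rec_sum([33, 1, 35])
= 48 + 2 + 24 + 92 + 100 + 33 + rec_sum([1, 35])
= 48 + 2 + 24 + 92 + 100 + 33 + 1 + rec_sum([35])
= 48 + 2 + 24 + 92 + 100 + 33 + 1 + 35 + rec_sum([])
= 48 + 2 + 24 + 92 + 100 + 33 + 1 + 35 + 0
= 335


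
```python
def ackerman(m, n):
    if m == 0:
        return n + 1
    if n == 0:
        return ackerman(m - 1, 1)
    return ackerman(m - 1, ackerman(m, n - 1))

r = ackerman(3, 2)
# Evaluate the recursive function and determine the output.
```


ackerman(3, 2)
= ackerman(2, ackerman(3, 1))
First compute ackerman(3, 1) = 13
= ackerman(2, 13)
= 29


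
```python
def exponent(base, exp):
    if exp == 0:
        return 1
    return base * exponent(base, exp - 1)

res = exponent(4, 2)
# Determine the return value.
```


exponent(4, 2)
= 4 * exponent(4, 1)
= 4 * 4 * exponent(4, 0)
= 4 * 4 * 1
= 16


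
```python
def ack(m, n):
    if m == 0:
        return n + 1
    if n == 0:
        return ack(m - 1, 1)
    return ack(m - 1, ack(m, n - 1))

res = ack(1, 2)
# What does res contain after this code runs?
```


ack(1, 2)
= ack(0, ack(1, 1))
First compute ack(1, 1) = 3
= ack(0, 3)
= 4


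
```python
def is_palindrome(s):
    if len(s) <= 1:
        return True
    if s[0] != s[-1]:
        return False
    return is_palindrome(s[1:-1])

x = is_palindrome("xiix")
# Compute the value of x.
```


is_palindrome("xiix")
"xiix": s[0]='x' == s[-1]='x' -> is_palindrome("ii")
"ii": s[0]='i' == s[-1]='i' -> is_palindrome("")
"": len <= 1 -> True
= True


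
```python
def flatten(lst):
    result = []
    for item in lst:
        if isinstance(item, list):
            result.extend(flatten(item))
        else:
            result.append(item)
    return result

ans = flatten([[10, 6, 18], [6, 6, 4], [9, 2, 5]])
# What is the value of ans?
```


flatten([[10, 6, 18], [6, 6, 4], [9, 2, 5]])
Processing each element:
  [10, 6, 18] is a list -> flatten recursively -> [10, 6, 18]
  [6, 6, 4] is a list -> flatten recursively -> [6, 6, 4]
  [9, 2, 5] is a list -> flatten recursively -> [9, 2, 5]
= [10, 6, 18, 6, 6, 4, 9, 2, 5]


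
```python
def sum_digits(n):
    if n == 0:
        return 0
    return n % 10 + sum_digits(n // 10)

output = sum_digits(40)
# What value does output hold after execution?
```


sum_digits(40)
= 0 + sum_digits(4)
= 0 + 4 + sum_digits(0)
= 0 + 4 + 0
= 4


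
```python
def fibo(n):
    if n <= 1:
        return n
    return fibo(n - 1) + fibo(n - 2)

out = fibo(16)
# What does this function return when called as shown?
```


fibo(16)
= fibo(15) + fibo(14)
= (fibo(14) + fibo(13)) + fibo(14)
Computing bottom-up: fibo(0)=0, fibo(1)=1, fibo(2)=1, fibo(3)=2, fibo(4)=3, fibo(5)=5, fibo(6)=8, fibo(7)=13, fibo(8)=21, fibo(9)=34, fibo(10)=55, fibo(11)=89, fibo(12)=144, fibo(13)=233, fibo(14)=377, fibo(15)=610, fibo(16)=987
= 987


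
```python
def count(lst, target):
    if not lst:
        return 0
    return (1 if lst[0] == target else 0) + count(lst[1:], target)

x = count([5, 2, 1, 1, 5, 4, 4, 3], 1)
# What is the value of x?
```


count([5, 2, 1, 1, 5, 4, 4, 3], 1)
lst[0]=5 != 1: 0 + count([2, 1, 1, 5, 4, 4, 3], 1)
lst[0]=2 != 1: 0 + count([1, 1, 5, 4, 4, 3], 1)
lst[0]=1 == 1: 1 + count([1, 5, 4, 4, 3], 1)
lst[0]=1 == 1: 1 + count([5, 4, 4, 3], 1)
lst[0]=5 != 1: 0 + count([4, 4, 3], 1)
lst[0]=4 != 1: 0 + count([4, 3], 1)
lst[0]=4 != 1: 0 + count([3], 1)
lst[0]=3 != 1: 0 + count([], 1)
= 2


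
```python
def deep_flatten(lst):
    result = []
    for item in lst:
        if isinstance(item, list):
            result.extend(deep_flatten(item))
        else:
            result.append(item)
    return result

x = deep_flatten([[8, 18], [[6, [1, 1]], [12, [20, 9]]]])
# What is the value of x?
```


deep_flatten([[8, 18], [[6, [1, 1]], [12, [20, 9]]]])
Processing each element:
  [8, 18] is a list -> deep_flatten recursively -> [8, 18]
  [[6, [1, 1]], [12, [20, 9]]] is a list -> deep_flatten recursively -> [6, 1, 1, 12, 20, 9]
= [8, 18, 6, 1, 1, 12, 20, 9]


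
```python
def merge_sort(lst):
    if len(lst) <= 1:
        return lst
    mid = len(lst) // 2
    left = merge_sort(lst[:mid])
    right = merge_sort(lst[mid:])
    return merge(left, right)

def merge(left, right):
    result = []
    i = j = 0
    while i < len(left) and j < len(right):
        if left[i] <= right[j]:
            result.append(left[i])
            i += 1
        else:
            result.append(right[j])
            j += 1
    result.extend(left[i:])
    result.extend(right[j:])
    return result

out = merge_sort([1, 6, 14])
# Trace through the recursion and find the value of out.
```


merge_sort([1, 6, 14])
Split into [1] and [6, 14]
Left sorted: [1]
Right sorted: [6, 14]
Merge [1] and [6, 14]
= [1, 6, 14]


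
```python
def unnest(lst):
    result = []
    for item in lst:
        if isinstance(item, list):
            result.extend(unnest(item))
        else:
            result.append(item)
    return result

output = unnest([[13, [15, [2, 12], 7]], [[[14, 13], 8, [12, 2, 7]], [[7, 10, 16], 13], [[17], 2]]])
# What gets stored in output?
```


unnest([[13, [15, [2, 12], 7]], [[[14, 13], 8, [12, 2, 7]], [[7, 10, 16], 13], [[17], 2]]])
Processing each element:
  [13, [15, [2, 12], 7]] is a list -> unnest recursively -> [13, 15, 2, 12, 7]
  [[[14, 13], 8, [12, 2, 7]], [[7, 10, 16], 13], [[17], 2]] is a list -> unnest recursively -> [14, 13, 8, 12, 2, 7, 7, 10, 16, 13, 17, 2]
= [13, 15, 2, 12, 7, 14, 13, 8, 12, 2, 7, 7, 10, 16, 13, 17, 2]


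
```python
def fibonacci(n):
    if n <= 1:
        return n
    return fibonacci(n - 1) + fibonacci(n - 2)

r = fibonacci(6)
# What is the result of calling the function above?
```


fibonacci(6)
= fibonacci(5) + fibonacci(4)
= (fibonacci(4) + fibonacci(3)) + fibonacci(4)
Computing bottom-up: fibonacci(0)=0, fibonacci(1)=1, fibonacci(2)=1, fibonacci(3)=2, fibonacci(4)=3, fibonacci(5)=5, fibonacci(6)=8
= 8


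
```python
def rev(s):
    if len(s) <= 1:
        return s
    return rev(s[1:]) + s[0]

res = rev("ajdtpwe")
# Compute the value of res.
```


rev("ajdtpwe")
= rev("jdtpwe") + "a"
= rev("dtpwe") + "j" + "a"
= rev("tpwe") + "d" + "j" + "a"
= rev("pwe") + "t" + "d" + "j" + "a"
= rev("we") + "p" + "t" + "d" + "j" + "a"
= rev("e") + "w" + "p" + "t" + "d" + "j" + "a"
= "e" + "w" + "p" + "t" + "d" + "j" + "a"
= "ewptdja"


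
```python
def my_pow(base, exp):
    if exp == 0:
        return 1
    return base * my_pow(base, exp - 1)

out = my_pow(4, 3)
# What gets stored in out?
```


my_pow(4, 3)
= 4 * my_pow(4, 2)
= 4 * 4 * my_pow(4, 1)
= 4 * 4 * 4 * my_pow(4, 0)
= 4 * 4 * 4 * 1
= 64


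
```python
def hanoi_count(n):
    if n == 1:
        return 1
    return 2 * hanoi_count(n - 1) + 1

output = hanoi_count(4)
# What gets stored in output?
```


hanoi_count(4)
= 2 * hanoi_count(3) + 1
= 2 * (2 * hanoi_count(2) + 1) + 1
= 2 * (2 * (2 * hanoi_count(1) + 1) + 1) + 1
Now compute bottom-up:
hanoi_count(1) = 1
hanoi_count(2) = 2 * 1 + 1 = 3
hanoi_count(3) = 2 * 3 + 1 = 7
hanoi_count(4) = 2 * 7 + 1 = 15
= 15


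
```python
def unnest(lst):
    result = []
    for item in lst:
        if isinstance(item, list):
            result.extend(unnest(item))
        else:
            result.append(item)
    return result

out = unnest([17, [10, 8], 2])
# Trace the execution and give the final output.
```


unnest([17, [10, 8], 2])
Processing each element:
  17 is not a list -> append 17
  [10, 8] is a list -> unnest recursively -> [10, 8]
  2 is not a list -> append 2
= [17, 10, 8, 2]


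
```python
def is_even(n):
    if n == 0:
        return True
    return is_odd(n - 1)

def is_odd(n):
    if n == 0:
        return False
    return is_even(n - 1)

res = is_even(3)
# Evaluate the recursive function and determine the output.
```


is_even(3)
= is_odd(2)
= is_even(1)
= is_odd(0)
n == 0: return False
= False


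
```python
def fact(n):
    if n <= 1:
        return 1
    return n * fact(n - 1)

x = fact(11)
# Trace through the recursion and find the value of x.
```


fact(11)
= 11 * fact(10)
= 11 * 10 * fact(9)
= 11 * 10 * 9 * fact(8)
= 11 * 10 * 9 * 8 * fact(7)
= 11 * 10 * 9 * 8 * 7 * fact(6)
= 11 * 10 * 9 * 8 * 7 * 6 * fact(5)
= 11 * 10 * 9 * 8 * 7 * 6 * 5 * fact(4)
= 11 * 10 * 9 * 8 * 7 * 6 * 5 * 4 * fact(3)
= 11 * 10 * 9 * 8 * 7 * 6 * 5 * 4 * 3 * fact(2)
= 11 * 10 * 9 * 8 * 7 * 6 * 5 * 4 * 3 * 2 * fact(1)
= 11 * 10 * 9 * 8 * 7 * 6 * 5 * 4 * 3 * 2 * 1
= 39916800


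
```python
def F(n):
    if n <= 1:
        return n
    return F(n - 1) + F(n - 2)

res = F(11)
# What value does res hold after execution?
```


F(11)
= F(10) + F(9)
= (F(9) + F(8)) + F(9)
Computing bottom-up: F(0)=0, F(1)=1, F(2)=1, F(3)=2, F(4)=3, F(5)=5, F(6)=8, F(7)=13, F(8)=21, F(9)=34, F(10)=55, F(11)=89
= 89


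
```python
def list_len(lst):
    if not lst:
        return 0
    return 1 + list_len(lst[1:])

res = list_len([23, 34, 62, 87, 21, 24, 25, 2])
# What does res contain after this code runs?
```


list_len([23, 34, 62, 87, 21, 24, 25, 2])
= 1 + list_len([34, 62, 87, 21, 24, 25, 2])
= 1 + 1 + list_len([62, 87, 21, 24, 25, 2])
= 1 + 1 + 1 + list_len([87, 21, 24, 25, 2])
= 1 + 1 + 1 + 1 + list_len([21, 24, 25, 2])
= 1 + 1 + 1 + 1 + 1 + list_len([24, 25, 2])
= 1 + 1 + 1 + 1 + 1 + 1 + list_len([25, 2])
= 1 + 1 + 1 + 1 + 1 + 1 + 1 + list_len([2])
= 1 + 1 + 1 + 1 + 1 + 1 + 1 + 1 + list_len([])
= 1 + 1 + 1 + 1 + 1 + 1 + 1 + 1 + 0
= 8


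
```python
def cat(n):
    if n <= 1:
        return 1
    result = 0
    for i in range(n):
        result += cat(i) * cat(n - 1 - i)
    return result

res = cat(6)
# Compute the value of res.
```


cat(6)
= sum of cat(i) * cat(6-1-i) for i in 0..5
First compute sub-values bottom-up:
  cat(0) = 1, cat(1) = 1
  cat(2) = 1*1 + 1*1 = 2
  cat(3) = 1*2 + 1*1 + 2*1 = 5
  cat(4) = 1*5 + 1*2 + 2*1 + 5*1 = 14
  cat(5) = 1*14 + 1*5 + 2*2 + 5*1 + 14*1 = 42
Now cat(6):
  cat(0)*cat(5) = 1*42 = 42
  cat(1)*cat(4) = 1*14 = 14
  cat(2)*cat(3) = 2*5 = 10
  cat(3)*cat(2) = 5*2 = 10
  cat(4)*cat(1) = 14*1 = 14
  cat(5)*cat(0) = 42*1 = 42
= 42 + 14 + 10 + 10 + 14 + 42
= 132


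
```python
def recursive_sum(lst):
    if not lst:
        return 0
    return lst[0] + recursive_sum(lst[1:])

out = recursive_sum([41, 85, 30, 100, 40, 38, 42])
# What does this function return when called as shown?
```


recursive_sum([41, 85, 30, 100, 40, 38, 42])
= 41 + recursive_sum([85, 30, 100, 40, 38, 42])
= 41 + 85 + recursive_sum([30, 100, 40, 38, 42])
= 41 + 85 + 30 + recursive_sum([100, 40, 38, 42])
= 41 + 85 + 30 + 100 + recursive_sum([40, 38, 42])
= 41 + 85 + 30 + 100 + 40 + recursive_sum([38, 42])
= 41 + 85 + 30 + 100 + 40 + 38 + recursive_sum([42])
= 41 + 85 + 30 + 100 + 40 + 38 + 42 + recursive_sum([])
= 41 + 85 + 30 + 100 + 40 + 38 + 42 + 0
= 376


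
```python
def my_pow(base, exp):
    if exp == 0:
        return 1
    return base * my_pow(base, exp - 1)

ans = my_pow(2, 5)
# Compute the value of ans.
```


my_pow(2, 5)
= 2 * my_pow(2, 4)
= 2 * 2 * my_pow(2, 3)
= 2 * 2 * 2 * my_pow(2, 2)
= 2 * 2 * 2 * 2 * my_pow(2, 1)
= 2 * 2 * 2 * 2 * 2 * my_pow(2, 0)
= 2 * 2 * 2 * 2 * 2 * 1
= 32


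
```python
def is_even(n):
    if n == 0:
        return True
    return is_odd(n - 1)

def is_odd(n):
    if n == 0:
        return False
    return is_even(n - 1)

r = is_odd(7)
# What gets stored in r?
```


is_odd(7)
= is_even(6)
= is_odd(5)
= is_even(4)
= is_odd(3)
= is_even(2)
= is_odd(1)
= is_even(0)
n == 0: return True
= True


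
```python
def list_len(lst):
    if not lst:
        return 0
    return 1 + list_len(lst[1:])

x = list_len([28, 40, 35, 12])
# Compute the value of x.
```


list_len([28, 40, 35, 12])
= 1 + list_len([40, 35, 12])
= 1 + 1 + list_len([35, 12])
= 1 + 1 + 1 + list_len([12])
= 1 + 1 + 1 + 1 + list_len([])
= 1 + 1 + 1 + 1 + 0
= 4


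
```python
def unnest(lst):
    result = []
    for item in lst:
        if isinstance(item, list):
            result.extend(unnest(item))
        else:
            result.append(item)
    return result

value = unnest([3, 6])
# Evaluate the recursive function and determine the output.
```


unnest([3, 6])
Processing each element:
  3 is not a list -> append 3
  6 is not a list -> append 6
= [3, 6]


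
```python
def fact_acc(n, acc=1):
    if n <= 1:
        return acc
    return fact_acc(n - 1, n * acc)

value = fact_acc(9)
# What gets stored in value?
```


fact_acc(9, 1)
= fact_acc(8, 9 * 1) = fact_acc(8, 9)
= fact_acc(7, 8 * 9) = fact_acc(7, 72)
= fact_acc(6, 7 * 72) = fact_acc(6, 504)
= fact_acc(5, 6 * 504) = fact_acc(5, 3024)
= fact_acc(4, 5 * 3024) = fact_acc(4, 15120)
= fact_acc(3, 4 * 15120) = fact_acc(3, 60480)
= fact_acc(2, 3 * 60480) = fact_acc(2, 181440)
= fact_acc(1, 2 * 181440) = fact_acc(1, 362880)
n <= 1, return acc = 362880


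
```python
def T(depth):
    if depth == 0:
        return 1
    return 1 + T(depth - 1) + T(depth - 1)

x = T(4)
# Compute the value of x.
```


T(4)
= 1 + T(3) + T(3)
= 1 + 2 * T(3)
T(k) = 2^(k+1) - 1
T(0) = 1
T(1) = 3
T(2) = 7
T(3) = 15
T(4) = 31
T(4) = 2^5 - 1 = 31


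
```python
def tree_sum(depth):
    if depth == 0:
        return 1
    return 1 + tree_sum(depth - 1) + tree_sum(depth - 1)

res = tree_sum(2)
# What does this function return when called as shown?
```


tree_sum(2)
= 1 + tree_sum(1) + tree_sum(1)
= 1 + 2 * tree_sum(1)
tree_sum(k) = 2^(k+1) - 1
tree_sum(0) = 1
tree_sum(1) = 3
tree_sum(2) = 7
tree_sum(2) = 2^3 - 1 = 7


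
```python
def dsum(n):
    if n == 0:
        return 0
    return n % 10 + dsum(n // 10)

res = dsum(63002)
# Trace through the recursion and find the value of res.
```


dsum(63002)
= 2 + dsum(6300)
= 2 + 0 + dsum(630)
= 2 + 0 + 0 + dsum(63)
= 2 + 0 + 0 + 3 + dsum(6)
= 2 + 0 + 0 + 3 + 6 + dsum(0)
= 2 + 0 + 0 + 3 + 6 + 0
= 11


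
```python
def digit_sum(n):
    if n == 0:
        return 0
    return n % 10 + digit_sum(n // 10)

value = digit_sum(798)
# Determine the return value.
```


digit_sum(798)
= 8 + digit_sum(79)
= 8 + 9 + digit_sum(7)
= 8 + 9 + 7 + digit_sum(0)
= 8 + 9 + 7 + 0
= 24


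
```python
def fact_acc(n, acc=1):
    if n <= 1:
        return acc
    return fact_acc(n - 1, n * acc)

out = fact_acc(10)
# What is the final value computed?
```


fact_acc(10, 1)
= fact_acc(9, 10 * 1) = fact_acc(9, 10)
= fact_acc(8, 9 * 10) = fact_acc(8, 90)
= fact_acc(7, 8 * 90) = fact_acc(7, 720)
= fact_acc(6, 7 * 720) = fact_acc(6, 5040)
= fact_acc(5, 6 * 5040) = fact_acc(5, 30240)
= fact_acc(4, 5 * 30240) = fact_acc(4, 151200)
= fact_acc(3, 4 * 151200) = fact_acc(3, 604800)
= fact_acc(2, 3 * 604800) = fact_acc(2, 1814400)
= fact_acc(1, 2 * 1814400) = fact_acc(1, 3628800)
n <= 1, return acc = 3628800
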